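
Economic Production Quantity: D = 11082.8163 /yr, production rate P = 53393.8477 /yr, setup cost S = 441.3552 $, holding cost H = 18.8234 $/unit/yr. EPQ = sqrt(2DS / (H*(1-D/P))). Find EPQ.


1 - D/P = 1 - 0.2076 = 0.7924
H*(1-D/P) = 14.9163
2DS = 9782917.2093
EPQ = sqrt(655855.1201) = 809.8488

809.8488 units


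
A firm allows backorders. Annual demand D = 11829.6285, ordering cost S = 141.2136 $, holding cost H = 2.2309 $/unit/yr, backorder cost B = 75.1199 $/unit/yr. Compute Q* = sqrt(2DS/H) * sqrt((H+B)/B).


sqrt(2DS/H) = 1223.7671
sqrt((H+B)/B) = 1.0147
Q* = 1223.7671 * 1.0147 = 1241.8057

1241.8057 units


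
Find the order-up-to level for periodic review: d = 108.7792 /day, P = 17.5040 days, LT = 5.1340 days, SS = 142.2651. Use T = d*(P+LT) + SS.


P + LT = 22.6380
d*(P+LT) = 108.7792 * 22.6380 = 2462.5435
T = 2462.5435 + 142.2651 = 2604.8086

2604.8086 units


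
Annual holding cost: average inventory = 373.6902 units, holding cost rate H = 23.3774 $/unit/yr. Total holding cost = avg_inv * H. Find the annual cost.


Cost = 373.6902 * 23.3774 = 8735.9053

8735.9053 $/yr


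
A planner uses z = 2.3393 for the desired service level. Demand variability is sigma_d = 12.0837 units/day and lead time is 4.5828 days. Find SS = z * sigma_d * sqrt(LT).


sqrt(LT) = sqrt(4.5828) = 2.1407
SS = 2.3393 * 12.0837 * 2.1407 = 60.5134

60.5134 units


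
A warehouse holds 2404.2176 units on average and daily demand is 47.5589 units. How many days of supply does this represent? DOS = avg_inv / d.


DOS = 2404.2176 / 47.5589 = 50.5524

50.5524 days


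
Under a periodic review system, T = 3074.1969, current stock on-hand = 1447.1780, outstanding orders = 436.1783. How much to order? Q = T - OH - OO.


Inventory position = OH + OO = 1447.1780 + 436.1783 = 1883.3563
Q = 3074.1969 - 1883.3563 = 1190.8406

1190.8406 units


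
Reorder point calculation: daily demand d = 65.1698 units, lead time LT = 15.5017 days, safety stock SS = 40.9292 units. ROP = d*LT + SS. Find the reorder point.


d*LT = 65.1698 * 15.5017 = 1010.2427
ROP = 1010.2427 + 40.9292 = 1051.1719

1051.1719 units


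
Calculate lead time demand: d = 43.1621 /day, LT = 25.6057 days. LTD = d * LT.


LTD = 43.1621 * 25.6057 = 1105.1958

1105.1958 units


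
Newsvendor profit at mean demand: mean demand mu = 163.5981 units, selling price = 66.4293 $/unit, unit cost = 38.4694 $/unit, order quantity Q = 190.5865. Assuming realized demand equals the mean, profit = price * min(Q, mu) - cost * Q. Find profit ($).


Sales at mu = min(190.5865, 163.5981) = 163.5981
Revenue = 66.4293 * 163.5981 = 10867.7073
Total cost = 38.4694 * 190.5865 = 7331.7483
Profit = 10867.7073 - 7331.7483 = 3535.9590

3535.9590 $


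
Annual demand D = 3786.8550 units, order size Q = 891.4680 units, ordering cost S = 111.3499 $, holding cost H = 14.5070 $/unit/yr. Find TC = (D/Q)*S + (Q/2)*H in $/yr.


Ordering cost = D*S/Q = 473.0018
Holding cost = Q*H/2 = 6466.2631
TC = 473.0018 + 6466.2631 = 6939.2649

6939.2649 $/yr


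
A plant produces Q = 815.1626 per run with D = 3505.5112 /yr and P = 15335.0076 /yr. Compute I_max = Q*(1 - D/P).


D/P = 0.2286
1 - D/P = 0.7714
I_max = 815.1626 * 0.7714 = 628.8202

628.8202 units


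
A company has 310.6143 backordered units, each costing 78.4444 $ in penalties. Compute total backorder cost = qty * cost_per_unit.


Total = 310.6143 * 78.4444 = 24365.9524

24365.9524 $


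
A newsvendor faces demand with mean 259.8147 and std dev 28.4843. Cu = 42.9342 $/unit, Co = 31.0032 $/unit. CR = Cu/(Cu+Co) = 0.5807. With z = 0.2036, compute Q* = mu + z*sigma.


CR = Cu/(Cu+Co) = 42.9342/(42.9342+31.0032) = 0.5807
z = 0.2036
Q* = 259.8147 + 0.2036 * 28.4843 = 265.6141

265.6141 units


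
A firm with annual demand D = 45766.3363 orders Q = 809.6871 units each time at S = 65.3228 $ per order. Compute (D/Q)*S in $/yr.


Number of orders = D/Q = 56.5235
Cost = 56.5235 * 65.3228 = 3692.2723

3692.2723 $/yr


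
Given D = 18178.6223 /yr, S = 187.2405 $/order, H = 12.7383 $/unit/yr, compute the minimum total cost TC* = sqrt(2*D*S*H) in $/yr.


2*D*S*H = 86716597.0642
TC* = sqrt(86716597.0642) = 9312.1747

9312.1747 $/yr


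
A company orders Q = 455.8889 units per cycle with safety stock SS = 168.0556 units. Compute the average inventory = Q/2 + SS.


Q/2 = 227.9444
Avg = 227.9444 + 168.0556 = 396.0000

396.0000 units


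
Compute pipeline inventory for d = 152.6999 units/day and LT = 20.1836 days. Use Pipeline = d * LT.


Pipeline = 152.6999 * 20.1836 = 3082.0337

3082.0337 units


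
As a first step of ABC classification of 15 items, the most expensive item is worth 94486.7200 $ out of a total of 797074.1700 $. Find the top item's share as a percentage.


Top item = 94486.7200
Total = 797074.1700
Percentage = 94486.7200 / 797074.1700 * 100 = 11.8542

11.8542%


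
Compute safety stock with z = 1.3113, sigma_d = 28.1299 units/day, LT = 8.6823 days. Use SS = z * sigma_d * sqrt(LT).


sqrt(LT) = sqrt(8.6823) = 2.9466
SS = 1.3113 * 28.1299 * 2.9466 = 108.6895

108.6895 units


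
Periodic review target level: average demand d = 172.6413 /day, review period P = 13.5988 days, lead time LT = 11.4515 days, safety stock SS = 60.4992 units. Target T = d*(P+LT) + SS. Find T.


P + LT = 25.0503
d*(P+LT) = 172.6413 * 25.0503 = 4324.7164
T = 4324.7164 + 60.4992 = 4385.2156

4385.2156 units


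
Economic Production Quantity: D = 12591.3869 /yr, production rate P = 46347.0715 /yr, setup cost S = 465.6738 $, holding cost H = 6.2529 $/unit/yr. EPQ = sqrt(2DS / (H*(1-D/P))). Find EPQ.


1 - D/P = 1 - 0.2717 = 0.7283
H*(1-D/P) = 4.5541
2DS = 11726957.9700
EPQ = sqrt(2575012.0334) = 1604.6844

1604.6844 units


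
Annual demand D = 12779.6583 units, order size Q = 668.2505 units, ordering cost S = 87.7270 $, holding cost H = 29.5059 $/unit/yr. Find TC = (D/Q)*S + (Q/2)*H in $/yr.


Ordering cost = D*S/Q = 1677.6958
Holding cost = Q*H/2 = 9858.6662
TC = 1677.6958 + 9858.6662 = 11536.3621

11536.3621 $/yr


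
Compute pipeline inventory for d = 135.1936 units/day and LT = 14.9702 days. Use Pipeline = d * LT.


Pipeline = 135.1936 * 14.9702 = 2023.8752

2023.8752 units


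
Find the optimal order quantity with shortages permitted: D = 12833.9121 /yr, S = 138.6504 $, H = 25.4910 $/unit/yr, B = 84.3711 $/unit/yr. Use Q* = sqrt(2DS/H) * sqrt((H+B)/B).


sqrt(2DS/H) = 373.6471
sqrt((H+B)/B) = 1.1411
Q* = 373.6471 * 1.1411 = 426.3721

426.3721 units


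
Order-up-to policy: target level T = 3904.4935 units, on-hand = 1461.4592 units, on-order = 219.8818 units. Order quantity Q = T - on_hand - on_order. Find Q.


Inventory position = OH + OO = 1461.4592 + 219.8818 = 1681.3410
Q = 3904.4935 - 1681.3410 = 2223.1525

2223.1525 units


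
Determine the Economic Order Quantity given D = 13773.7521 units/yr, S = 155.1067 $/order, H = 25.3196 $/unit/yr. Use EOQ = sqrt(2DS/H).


2*D*S = 2 * 13773.7521 * 155.1067 = 4272802.4697
2*D*S/H = 168754.7382
EOQ = sqrt(168754.7382) = 410.7977

410.7977 units


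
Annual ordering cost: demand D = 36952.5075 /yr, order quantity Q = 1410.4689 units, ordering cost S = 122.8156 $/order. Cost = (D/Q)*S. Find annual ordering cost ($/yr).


Number of orders = D/Q = 26.1987
Cost = 26.1987 * 122.8156 = 3217.6139

3217.6139 $/yr


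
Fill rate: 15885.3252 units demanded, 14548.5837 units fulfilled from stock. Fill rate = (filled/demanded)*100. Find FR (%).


FR = 14548.5837 / 15885.3252 * 100 = 91.5851

91.5851%


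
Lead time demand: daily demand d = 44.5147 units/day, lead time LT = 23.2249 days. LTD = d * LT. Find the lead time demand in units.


LTD = 44.5147 * 23.2249 = 1033.8495

1033.8495 units


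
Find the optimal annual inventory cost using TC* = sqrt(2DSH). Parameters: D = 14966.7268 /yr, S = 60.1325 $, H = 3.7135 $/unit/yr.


2*D*S*H = 6684201.2157
TC* = sqrt(6684201.2157) = 2585.3822

2585.3822 $/yr


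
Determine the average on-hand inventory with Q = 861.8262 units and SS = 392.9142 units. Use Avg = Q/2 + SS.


Q/2 = 430.9131
Avg = 430.9131 + 392.9142 = 823.8273

823.8273 units


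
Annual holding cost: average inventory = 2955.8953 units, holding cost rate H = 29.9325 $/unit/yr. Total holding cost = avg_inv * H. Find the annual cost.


Cost = 2955.8953 * 29.9325 = 88477.3361

88477.3361 $/yr


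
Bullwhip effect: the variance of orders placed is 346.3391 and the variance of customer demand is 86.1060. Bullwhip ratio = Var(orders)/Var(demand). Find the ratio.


BW = 346.3391 / 86.1060 = 4.0222

4.0222


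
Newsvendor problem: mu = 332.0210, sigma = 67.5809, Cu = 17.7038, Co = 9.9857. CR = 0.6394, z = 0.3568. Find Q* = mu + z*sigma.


CR = Cu/(Cu+Co) = 17.7038/(17.7038+9.9857) = 0.6394
z = 0.3568
Q* = 332.0210 + 0.3568 * 67.5809 = 356.1339

356.1339 units


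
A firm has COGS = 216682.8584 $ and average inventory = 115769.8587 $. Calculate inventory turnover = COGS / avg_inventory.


Turnover = 216682.8584 / 115769.8587 = 1.8717

1.8717


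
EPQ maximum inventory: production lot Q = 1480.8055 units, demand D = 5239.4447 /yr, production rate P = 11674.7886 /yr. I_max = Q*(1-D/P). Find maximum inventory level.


D/P = 0.4488
1 - D/P = 0.5512
I_max = 1480.8055 * 0.5512 = 816.2454

816.2454 units


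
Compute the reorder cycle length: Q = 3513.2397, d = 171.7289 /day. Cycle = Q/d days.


Cycle = 3513.2397 / 171.7289 = 20.4581

20.4581 days


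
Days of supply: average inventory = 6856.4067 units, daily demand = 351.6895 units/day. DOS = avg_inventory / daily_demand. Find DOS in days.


DOS = 6856.4067 / 351.6895 = 19.4956

19.4956 days


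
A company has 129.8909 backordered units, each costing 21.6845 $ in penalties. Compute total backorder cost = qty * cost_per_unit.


Total = 129.8909 * 21.6845 = 2816.6192

2816.6192 $


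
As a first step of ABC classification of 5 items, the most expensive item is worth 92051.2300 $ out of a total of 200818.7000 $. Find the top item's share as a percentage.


Top item = 92051.2300
Total = 200818.7000
Percentage = 92051.2300 / 200818.7000 * 100 = 45.8380

45.8380%


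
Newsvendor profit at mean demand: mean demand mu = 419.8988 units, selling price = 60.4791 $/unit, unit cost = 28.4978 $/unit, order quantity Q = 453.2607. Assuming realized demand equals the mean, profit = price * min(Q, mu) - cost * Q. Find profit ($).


Sales at mu = min(453.2607, 419.8988) = 419.8988
Revenue = 60.4791 * 419.8988 = 25395.1015
Total cost = 28.4978 * 453.2607 = 12916.9328
Profit = 25395.1015 - 12916.9328 = 12478.1687

12478.1687 $


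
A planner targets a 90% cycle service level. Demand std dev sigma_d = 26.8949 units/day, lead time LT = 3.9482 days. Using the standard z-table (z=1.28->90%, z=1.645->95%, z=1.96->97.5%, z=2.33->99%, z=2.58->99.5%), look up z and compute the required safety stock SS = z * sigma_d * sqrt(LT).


From the table, SL = 90% corresponds to z = 1.28
sqrt(LT) = sqrt(3.9482) = 1.9870
SS = 1.28 * 26.8949 * 1.9870 = 68.4037

68.4037 units


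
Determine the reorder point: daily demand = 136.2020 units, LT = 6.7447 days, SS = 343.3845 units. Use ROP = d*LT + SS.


d*LT = 136.2020 * 6.7447 = 918.6416
ROP = 918.6416 + 343.3845 = 1262.0261

1262.0261 units


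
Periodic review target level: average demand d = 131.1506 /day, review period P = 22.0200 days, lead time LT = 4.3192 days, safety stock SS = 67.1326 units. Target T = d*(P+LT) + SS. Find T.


P + LT = 26.3392
d*(P+LT) = 131.1506 * 26.3392 = 3454.4019
T = 3454.4019 + 67.1326 = 3521.5345

3521.5345 units


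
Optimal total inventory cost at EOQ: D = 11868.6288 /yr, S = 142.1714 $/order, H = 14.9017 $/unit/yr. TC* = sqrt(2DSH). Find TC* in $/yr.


2*D*S*H = 50289648.3533
TC* = sqrt(50289648.3533) = 7091.5195

7091.5195 $/yr


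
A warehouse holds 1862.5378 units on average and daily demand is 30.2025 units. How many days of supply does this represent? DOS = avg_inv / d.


DOS = 1862.5378 / 30.2025 = 61.6683

61.6683 days


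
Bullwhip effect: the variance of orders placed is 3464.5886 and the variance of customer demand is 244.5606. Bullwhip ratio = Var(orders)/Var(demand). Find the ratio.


BW = 3464.5886 / 244.5606 = 14.1666

14.1666


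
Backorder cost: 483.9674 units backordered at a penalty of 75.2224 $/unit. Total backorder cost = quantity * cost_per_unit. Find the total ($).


Total = 483.9674 * 75.2224 = 36405.1893

36405.1893 $


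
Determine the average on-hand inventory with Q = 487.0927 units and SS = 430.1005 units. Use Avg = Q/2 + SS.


Q/2 = 243.5463
Avg = 243.5463 + 430.1005 = 673.6468

673.6468 units


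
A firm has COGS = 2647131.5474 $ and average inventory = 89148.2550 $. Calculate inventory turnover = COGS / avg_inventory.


Turnover = 2647131.5474 / 89148.2550 = 29.6936

29.6936


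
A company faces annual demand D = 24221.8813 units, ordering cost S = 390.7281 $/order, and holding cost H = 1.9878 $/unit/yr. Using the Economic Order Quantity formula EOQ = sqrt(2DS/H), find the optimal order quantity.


2*D*S = 2 * 24221.8813 * 390.7281 = 18928339.3175
2*D*S/H = 9522255.4168
EOQ = sqrt(9522255.4168) = 3085.8152

3085.8152 units


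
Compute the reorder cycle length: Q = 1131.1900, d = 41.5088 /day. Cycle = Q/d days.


Cycle = 1131.1900 / 41.5088 = 27.2518

27.2518 days


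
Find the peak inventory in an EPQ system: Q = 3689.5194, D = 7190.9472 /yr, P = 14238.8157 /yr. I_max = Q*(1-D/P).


D/P = 0.5050
1 - D/P = 0.4950
I_max = 3689.5194 * 0.4950 = 1826.2226

1826.2226 units


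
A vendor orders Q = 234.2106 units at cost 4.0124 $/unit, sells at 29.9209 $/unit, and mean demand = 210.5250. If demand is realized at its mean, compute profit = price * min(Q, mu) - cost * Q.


Sales at mu = min(234.2106, 210.5250) = 210.5250
Revenue = 29.9209 * 210.5250 = 6299.0975
Total cost = 4.0124 * 234.2106 = 939.7466
Profit = 6299.0975 - 939.7466 = 5359.3509

5359.3509 $


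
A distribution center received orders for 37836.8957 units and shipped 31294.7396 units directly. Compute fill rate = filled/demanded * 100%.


FR = 31294.7396 / 37836.8957 * 100 = 82.7096

82.7096%


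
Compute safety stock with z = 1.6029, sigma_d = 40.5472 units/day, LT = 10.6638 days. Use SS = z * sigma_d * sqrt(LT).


sqrt(LT) = sqrt(10.6638) = 3.2655
SS = 1.6029 * 40.5472 * 3.2655 = 212.2381

212.2381 units


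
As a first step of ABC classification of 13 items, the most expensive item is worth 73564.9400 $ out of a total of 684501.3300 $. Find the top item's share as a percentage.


Top item = 73564.9400
Total = 684501.3300
Percentage = 73564.9400 / 684501.3300 * 100 = 10.7472

10.7472%


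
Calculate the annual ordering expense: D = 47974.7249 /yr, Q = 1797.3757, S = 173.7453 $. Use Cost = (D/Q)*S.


Number of orders = D/Q = 26.6915
Cost = 26.6915 * 173.7453 = 4637.5296

4637.5296 $/yr


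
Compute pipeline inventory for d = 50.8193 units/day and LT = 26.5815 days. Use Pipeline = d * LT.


Pipeline = 50.8193 * 26.5815 = 1350.8532

1350.8532 units


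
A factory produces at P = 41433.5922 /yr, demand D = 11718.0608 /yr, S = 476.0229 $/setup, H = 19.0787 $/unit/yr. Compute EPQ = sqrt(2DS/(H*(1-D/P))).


1 - D/P = 1 - 0.2828 = 0.7172
H*(1-D/P) = 13.6829
2DS = 11156130.5688
EPQ = sqrt(815330.8883) = 902.9567

902.9567 units


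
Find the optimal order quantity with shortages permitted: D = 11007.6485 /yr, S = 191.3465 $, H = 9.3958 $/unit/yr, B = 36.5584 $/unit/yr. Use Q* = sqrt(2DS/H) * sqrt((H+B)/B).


sqrt(2DS/H) = 669.5849
sqrt((H+B)/B) = 1.1212
Q* = 669.5849 * 1.1212 = 750.7143

750.7143 units


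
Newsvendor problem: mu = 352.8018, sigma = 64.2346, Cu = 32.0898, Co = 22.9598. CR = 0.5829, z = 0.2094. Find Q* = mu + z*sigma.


CR = Cu/(Cu+Co) = 32.0898/(32.0898+22.9598) = 0.5829
z = 0.2094
Q* = 352.8018 + 0.2094 * 64.2346 = 366.2525

366.2525 units


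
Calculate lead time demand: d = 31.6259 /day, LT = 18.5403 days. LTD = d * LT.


LTD = 31.6259 * 18.5403 = 586.3537

586.3537 units


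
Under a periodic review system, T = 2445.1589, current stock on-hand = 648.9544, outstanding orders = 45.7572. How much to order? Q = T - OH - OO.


Inventory position = OH + OO = 648.9544 + 45.7572 = 694.7116
Q = 2445.1589 - 694.7116 = 1750.4473

1750.4473 units


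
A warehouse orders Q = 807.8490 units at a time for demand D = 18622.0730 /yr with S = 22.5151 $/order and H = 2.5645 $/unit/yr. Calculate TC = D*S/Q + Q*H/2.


Ordering cost = D*S/Q = 519.0052
Holding cost = Q*H/2 = 1035.8644
TC = 519.0052 + 1035.8644 = 1554.8696

1554.8696 $/yr


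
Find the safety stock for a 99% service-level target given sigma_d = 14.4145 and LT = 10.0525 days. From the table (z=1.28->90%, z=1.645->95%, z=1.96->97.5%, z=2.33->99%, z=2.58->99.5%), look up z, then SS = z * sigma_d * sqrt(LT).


From the table, SL = 99% corresponds to z = 2.33
sqrt(LT) = sqrt(10.0525) = 3.1706
SS = 2.33 * 14.4145 * 3.1706 = 106.4860

106.4860 units


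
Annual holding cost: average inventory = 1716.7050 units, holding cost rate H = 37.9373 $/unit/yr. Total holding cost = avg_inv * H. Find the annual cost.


Cost = 1716.7050 * 37.9373 = 65127.1526

65127.1526 $/yr


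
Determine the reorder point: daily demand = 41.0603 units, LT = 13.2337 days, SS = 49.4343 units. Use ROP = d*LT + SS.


d*LT = 41.0603 * 13.2337 = 543.3797
ROP = 543.3797 + 49.4343 = 592.8140

592.8140 units


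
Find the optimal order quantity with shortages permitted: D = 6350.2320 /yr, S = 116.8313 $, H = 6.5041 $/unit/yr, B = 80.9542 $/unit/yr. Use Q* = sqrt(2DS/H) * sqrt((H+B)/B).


sqrt(2DS/H) = 477.6346
sqrt((H+B)/B) = 1.0394
Q* = 477.6346 * 1.0394 = 496.4513

496.4513 units


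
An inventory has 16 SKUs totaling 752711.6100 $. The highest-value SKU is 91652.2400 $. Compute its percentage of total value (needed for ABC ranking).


Top item = 91652.2400
Total = 752711.6100
Percentage = 91652.2400 / 752711.6100 * 100 = 12.1763

12.1763%


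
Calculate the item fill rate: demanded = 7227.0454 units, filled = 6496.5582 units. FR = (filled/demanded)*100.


FR = 6496.5582 / 7227.0454 * 100 = 89.8923

89.8923%


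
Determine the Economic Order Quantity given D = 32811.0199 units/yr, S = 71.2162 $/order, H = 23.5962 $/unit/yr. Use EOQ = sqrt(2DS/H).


2*D*S = 2 * 32811.0199 * 71.2162 = 4673352.3108
2*D*S/H = 198055.2933
EOQ = sqrt(198055.2933) = 445.0340

445.0340 units


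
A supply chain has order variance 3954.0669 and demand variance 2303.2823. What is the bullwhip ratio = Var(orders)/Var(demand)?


BW = 3954.0669 / 2303.2823 = 1.7167

1.7167


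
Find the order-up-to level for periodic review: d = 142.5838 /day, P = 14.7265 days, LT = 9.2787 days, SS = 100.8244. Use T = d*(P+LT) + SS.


P + LT = 24.0052
d*(P+LT) = 142.5838 * 24.0052 = 3422.7526
T = 3422.7526 + 100.8244 = 3523.5770

3523.5770 units


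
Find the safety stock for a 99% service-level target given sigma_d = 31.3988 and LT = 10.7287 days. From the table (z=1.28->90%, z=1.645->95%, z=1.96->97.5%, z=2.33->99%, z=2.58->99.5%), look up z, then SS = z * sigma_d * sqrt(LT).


From the table, SL = 99% corresponds to z = 2.33
sqrt(LT) = sqrt(10.7287) = 3.2755
SS = 2.33 * 31.3988 * 3.2755 = 239.6307

239.6307 units


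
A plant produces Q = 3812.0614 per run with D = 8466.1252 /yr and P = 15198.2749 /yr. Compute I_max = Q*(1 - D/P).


D/P = 0.5570
1 - D/P = 0.4430
I_max = 3812.0614 * 0.4430 = 1688.5711

1688.5711 units


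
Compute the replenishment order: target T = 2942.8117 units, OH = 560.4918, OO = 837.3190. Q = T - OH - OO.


Inventory position = OH + OO = 560.4918 + 837.3190 = 1397.8108
Q = 2942.8117 - 1397.8108 = 1545.0009

1545.0009 units


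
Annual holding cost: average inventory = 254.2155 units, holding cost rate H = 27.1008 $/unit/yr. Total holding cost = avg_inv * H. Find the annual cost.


Cost = 254.2155 * 27.1008 = 6889.4434

6889.4434 $/yr


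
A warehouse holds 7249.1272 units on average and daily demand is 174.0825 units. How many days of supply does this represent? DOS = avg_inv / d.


DOS = 7249.1272 / 174.0825 = 41.6419

41.6419 days


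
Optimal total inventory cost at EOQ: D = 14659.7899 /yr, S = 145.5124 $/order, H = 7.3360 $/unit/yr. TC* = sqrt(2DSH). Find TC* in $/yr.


2*D*S*H = 31298034.7402
TC* = sqrt(31298034.7402) = 5594.4647

5594.4647 $/yr


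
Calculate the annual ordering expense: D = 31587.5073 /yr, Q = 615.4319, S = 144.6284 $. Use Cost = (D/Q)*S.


Number of orders = D/Q = 51.3258
Cost = 51.3258 * 144.6284 = 7423.1619

7423.1619 $/yr


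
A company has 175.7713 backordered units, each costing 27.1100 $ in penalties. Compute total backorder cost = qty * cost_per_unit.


Total = 175.7713 * 27.1100 = 4765.1599

4765.1599 $


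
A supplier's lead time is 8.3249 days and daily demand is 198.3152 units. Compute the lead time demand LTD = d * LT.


LTD = 198.3152 * 8.3249 = 1650.9542

1650.9542 units


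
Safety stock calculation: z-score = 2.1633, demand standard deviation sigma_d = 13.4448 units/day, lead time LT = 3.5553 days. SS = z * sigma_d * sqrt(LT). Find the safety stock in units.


sqrt(LT) = sqrt(3.5553) = 1.8856
SS = 2.1633 * 13.4448 * 1.8856 = 54.8415

54.8415 units


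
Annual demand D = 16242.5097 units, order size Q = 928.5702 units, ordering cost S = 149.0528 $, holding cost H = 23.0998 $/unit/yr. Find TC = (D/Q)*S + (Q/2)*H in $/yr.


Ordering cost = D*S/Q = 2607.2251
Holding cost = Q*H/2 = 10724.8930
TC = 2607.2251 + 10724.8930 = 13332.1181

13332.1181 $/yr


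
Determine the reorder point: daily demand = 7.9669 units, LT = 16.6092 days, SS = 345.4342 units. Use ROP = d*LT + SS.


d*LT = 7.9669 * 16.6092 = 132.3238
ROP = 132.3238 + 345.4342 = 477.7580

477.7580 units


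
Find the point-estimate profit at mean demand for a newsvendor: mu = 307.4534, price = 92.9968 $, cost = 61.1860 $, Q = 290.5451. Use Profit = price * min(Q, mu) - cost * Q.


Sales at mu = min(290.5451, 307.4534) = 290.5451
Revenue = 92.9968 * 290.5451 = 27019.7646
Total cost = 61.1860 * 290.5451 = 17777.2925
Profit = 27019.7646 - 17777.2925 = 9242.4721

9242.4721 $


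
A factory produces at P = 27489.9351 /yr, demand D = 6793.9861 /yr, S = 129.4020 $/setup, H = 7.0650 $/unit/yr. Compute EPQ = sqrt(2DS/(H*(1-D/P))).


1 - D/P = 1 - 0.2471 = 0.7529
H*(1-D/P) = 5.3189
2DS = 1758310.7786
EPQ = sqrt(330576.3965) = 574.9577

574.9577 units


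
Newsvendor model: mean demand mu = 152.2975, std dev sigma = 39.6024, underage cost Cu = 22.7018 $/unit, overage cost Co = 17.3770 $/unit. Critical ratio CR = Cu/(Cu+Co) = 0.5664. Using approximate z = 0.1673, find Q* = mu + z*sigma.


CR = Cu/(Cu+Co) = 22.7018/(22.7018+17.3770) = 0.5664
z = 0.1673
Q* = 152.2975 + 0.1673 * 39.6024 = 158.9230

158.9230 units


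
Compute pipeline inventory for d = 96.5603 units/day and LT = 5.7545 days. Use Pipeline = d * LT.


Pipeline = 96.5603 * 5.7545 = 555.6562

555.6562 units


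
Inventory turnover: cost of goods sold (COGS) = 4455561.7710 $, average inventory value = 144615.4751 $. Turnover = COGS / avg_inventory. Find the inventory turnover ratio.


Turnover = 4455561.7710 / 144615.4751 = 30.8097

30.8097


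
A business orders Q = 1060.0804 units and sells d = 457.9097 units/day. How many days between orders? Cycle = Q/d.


Cycle = 1060.0804 / 457.9097 = 2.3150

2.3150 days


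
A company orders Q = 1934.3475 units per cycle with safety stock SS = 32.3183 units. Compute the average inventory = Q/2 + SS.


Q/2 = 967.1738
Avg = 967.1738 + 32.3183 = 999.4921

999.4921 units


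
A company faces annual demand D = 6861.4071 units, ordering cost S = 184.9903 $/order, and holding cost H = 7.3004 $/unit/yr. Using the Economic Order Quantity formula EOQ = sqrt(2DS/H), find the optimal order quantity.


2*D*S = 2 * 6861.4071 * 184.9903 = 2538587.5157
2*D*S/H = 347732.6606
EOQ = sqrt(347732.6606) = 589.6886

589.6886 units


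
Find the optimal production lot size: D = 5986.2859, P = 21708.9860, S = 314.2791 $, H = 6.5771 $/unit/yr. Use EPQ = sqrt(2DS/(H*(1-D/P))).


1 - D/P = 1 - 0.2758 = 0.7242
H*(1-D/P) = 4.7635
2DS = 3762729.0900
EPQ = sqrt(789916.0058) = 888.7722

888.7722 units


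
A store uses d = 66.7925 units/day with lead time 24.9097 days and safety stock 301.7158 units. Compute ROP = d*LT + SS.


d*LT = 66.7925 * 24.9097 = 1663.7811
ROP = 1663.7811 + 301.7158 = 1965.4969

1965.4969 units


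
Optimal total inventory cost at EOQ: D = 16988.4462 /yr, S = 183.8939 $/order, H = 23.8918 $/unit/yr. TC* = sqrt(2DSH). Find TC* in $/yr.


2*D*S*H = 149279388.9796
TC* = sqrt(149279388.9796) = 12217.9945

12217.9945 $/yr


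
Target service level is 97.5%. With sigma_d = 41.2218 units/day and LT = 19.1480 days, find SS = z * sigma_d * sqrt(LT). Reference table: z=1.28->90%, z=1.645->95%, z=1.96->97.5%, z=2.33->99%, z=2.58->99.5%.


From the table, SL = 97.5% corresponds to z = 1.96
sqrt(LT) = sqrt(19.1480) = 4.3758
SS = 1.96 * 41.2218 * 4.3758 = 353.5450

353.5450 units


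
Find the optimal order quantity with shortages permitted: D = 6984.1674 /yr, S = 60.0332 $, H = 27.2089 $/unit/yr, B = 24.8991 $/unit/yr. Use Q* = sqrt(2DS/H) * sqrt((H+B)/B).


sqrt(2DS/H) = 175.5547
sqrt((H+B)/B) = 1.4466
Q* = 175.5547 * 1.4466 = 253.9645

253.9645 units


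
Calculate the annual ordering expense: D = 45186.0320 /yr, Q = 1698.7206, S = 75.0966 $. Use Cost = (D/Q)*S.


Number of orders = D/Q = 26.6000
Cost = 26.6000 * 75.0966 = 1997.5724

1997.5724 $/yr


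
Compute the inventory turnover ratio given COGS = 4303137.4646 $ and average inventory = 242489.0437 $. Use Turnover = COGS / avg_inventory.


Turnover = 4303137.4646 / 242489.0437 = 17.7457

17.7457


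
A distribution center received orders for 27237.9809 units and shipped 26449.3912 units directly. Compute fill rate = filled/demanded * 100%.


FR = 26449.3912 / 27237.9809 * 100 = 97.1048

97.1048%


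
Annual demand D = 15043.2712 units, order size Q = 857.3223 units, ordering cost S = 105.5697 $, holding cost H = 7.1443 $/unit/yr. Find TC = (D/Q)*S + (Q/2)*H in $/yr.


Ordering cost = D*S/Q = 1852.4114
Holding cost = Q*H/2 = 3062.4839
TC = 1852.4114 + 3062.4839 = 4914.8953

4914.8953 $/yr


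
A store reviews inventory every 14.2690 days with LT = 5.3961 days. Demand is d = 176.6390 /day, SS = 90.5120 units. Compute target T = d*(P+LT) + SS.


P + LT = 19.6651
d*(P+LT) = 176.6390 * 19.6651 = 3473.6236
T = 3473.6236 + 90.5120 = 3564.1356

3564.1356 units


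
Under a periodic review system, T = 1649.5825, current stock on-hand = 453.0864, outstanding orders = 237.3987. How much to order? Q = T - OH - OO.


Inventory position = OH + OO = 453.0864 + 237.3987 = 690.4851
Q = 1649.5825 - 690.4851 = 959.0974

959.0974 units


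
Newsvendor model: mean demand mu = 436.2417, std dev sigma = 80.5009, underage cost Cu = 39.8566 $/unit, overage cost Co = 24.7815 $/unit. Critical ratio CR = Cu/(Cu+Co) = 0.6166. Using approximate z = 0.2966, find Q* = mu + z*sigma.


CR = Cu/(Cu+Co) = 39.8566/(39.8566+24.7815) = 0.6166
z = 0.2966
Q* = 436.2417 + 0.2966 * 80.5009 = 460.1183

460.1183 units


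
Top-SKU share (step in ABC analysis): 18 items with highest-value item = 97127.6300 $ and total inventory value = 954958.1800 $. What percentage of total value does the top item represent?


Top item = 97127.6300
Total = 954958.1800
Percentage = 97127.6300 / 954958.1800 * 100 = 10.1709

10.1709%


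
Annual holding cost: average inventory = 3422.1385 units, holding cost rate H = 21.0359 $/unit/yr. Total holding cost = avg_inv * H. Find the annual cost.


Cost = 3422.1385 * 21.0359 = 71987.7633

71987.7633 $/yr


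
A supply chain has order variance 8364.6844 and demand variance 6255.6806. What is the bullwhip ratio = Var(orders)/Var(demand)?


BW = 8364.6844 / 6255.6806 = 1.3371

1.3371


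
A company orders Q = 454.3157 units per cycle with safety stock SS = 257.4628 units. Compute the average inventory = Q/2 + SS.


Q/2 = 227.1578
Avg = 227.1578 + 257.4628 = 484.6207

484.6207 units


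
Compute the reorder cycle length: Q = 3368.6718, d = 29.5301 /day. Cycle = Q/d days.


Cycle = 3368.6718 / 29.5301 = 114.0759

114.0759 days


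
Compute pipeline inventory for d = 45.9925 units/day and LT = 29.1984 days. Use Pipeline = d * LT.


Pipeline = 45.9925 * 29.1984 = 1342.9074

1342.9074 units


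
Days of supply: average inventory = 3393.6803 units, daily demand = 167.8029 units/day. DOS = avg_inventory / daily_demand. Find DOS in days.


DOS = 3393.6803 / 167.8029 = 20.2242

20.2242 days


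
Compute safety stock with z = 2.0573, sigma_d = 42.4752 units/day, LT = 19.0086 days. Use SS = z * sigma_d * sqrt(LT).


sqrt(LT) = sqrt(19.0086) = 4.3599
SS = 2.0573 * 42.4752 * 4.3599 = 380.9852

380.9852 units


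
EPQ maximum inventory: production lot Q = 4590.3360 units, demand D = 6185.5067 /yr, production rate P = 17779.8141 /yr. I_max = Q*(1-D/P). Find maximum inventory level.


D/P = 0.3479
1 - D/P = 0.6521
I_max = 4590.3360 * 0.6521 = 2993.3815

2993.3815 units


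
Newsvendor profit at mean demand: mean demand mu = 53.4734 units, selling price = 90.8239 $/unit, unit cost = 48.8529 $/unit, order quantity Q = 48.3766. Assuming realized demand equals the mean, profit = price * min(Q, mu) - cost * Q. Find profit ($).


Sales at mu = min(48.3766, 53.4734) = 48.3766
Revenue = 90.8239 * 48.3766 = 4393.7515
Total cost = 48.8529 * 48.3766 = 2363.3372
Profit = 4393.7515 - 2363.3372 = 2030.4143

2030.4143 $


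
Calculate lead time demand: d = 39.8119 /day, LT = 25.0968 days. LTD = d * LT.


LTD = 39.8119 * 25.0968 = 999.1513

999.1513 units


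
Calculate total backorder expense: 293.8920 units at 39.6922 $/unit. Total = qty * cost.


Total = 293.8920 * 39.6922 = 11665.2200

11665.2200 $


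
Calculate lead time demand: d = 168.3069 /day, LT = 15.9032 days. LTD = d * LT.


LTD = 168.3069 * 15.9032 = 2676.6183

2676.6183 units


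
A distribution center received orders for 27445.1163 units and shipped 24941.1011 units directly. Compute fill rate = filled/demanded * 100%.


FR = 24941.1011 / 27445.1163 * 100 = 90.8763

90.8763%


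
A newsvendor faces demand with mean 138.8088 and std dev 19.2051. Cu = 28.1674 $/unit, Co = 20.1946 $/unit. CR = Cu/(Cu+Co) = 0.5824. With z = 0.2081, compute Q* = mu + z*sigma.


CR = Cu/(Cu+Co) = 28.1674/(28.1674+20.1946) = 0.5824
z = 0.2081
Q* = 138.8088 + 0.2081 * 19.2051 = 142.8054

142.8054 units


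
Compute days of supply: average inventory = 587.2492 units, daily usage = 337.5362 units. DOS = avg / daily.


DOS = 587.2492 / 337.5362 = 1.7398

1.7398 days


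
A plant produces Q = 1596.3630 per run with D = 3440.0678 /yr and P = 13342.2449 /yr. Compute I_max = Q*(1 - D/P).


D/P = 0.2578
1 - D/P = 0.7422
I_max = 1596.3630 * 0.7422 = 1184.7683

1184.7683 units


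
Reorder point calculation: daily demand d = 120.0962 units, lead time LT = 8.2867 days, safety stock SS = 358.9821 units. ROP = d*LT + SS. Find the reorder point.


d*LT = 120.0962 * 8.2867 = 995.2012
ROP = 995.2012 + 358.9821 = 1354.1833

1354.1833 units


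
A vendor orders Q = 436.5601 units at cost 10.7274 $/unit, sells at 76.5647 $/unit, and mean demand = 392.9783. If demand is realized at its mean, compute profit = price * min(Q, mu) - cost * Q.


Sales at mu = min(436.5601, 392.9783) = 392.9783
Revenue = 76.5647 * 392.9783 = 30088.2656
Total cost = 10.7274 * 436.5601 = 4683.1548
Profit = 30088.2656 - 4683.1548 = 25405.1108

25405.1108 $


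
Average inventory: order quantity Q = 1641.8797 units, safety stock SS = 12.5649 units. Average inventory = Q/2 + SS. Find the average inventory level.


Q/2 = 820.9398
Avg = 820.9398 + 12.5649 = 833.5047

833.5047 units


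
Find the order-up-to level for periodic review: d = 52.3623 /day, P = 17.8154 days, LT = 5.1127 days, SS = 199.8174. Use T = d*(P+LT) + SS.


P + LT = 22.9281
d*(P+LT) = 52.3623 * 22.9281 = 1200.5681
T = 1200.5681 + 199.8174 = 1400.3855

1400.3855 units


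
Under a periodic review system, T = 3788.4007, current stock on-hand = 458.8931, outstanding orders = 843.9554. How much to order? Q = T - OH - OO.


Inventory position = OH + OO = 458.8931 + 843.9554 = 1302.8485
Q = 3788.4007 - 1302.8485 = 2485.5522

2485.5522 units


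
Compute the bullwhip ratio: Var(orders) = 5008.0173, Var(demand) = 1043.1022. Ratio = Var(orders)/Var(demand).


BW = 5008.0173 / 1043.1022 = 4.8011

4.8011


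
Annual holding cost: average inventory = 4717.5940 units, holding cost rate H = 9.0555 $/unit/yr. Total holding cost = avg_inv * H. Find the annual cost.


Cost = 4717.5940 * 9.0555 = 42720.1725

42720.1725 $/yr


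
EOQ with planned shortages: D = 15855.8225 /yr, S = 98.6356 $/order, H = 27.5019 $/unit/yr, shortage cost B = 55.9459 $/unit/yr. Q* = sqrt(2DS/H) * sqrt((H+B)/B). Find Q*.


sqrt(2DS/H) = 337.2445
sqrt((H+B)/B) = 1.2213
Q* = 337.2445 * 1.2213 = 411.8776

411.8776 units


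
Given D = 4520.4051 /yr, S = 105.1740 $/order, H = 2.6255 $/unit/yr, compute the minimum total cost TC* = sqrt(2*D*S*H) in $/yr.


2*D*S*H = 2496478.1305
TC* = sqrt(2496478.1305) = 1580.0247

1580.0247 $/yr


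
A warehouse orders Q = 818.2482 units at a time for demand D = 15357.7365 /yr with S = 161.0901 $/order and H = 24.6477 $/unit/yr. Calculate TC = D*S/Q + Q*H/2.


Ordering cost = D*S/Q = 3023.5072
Holding cost = Q*H/2 = 10083.9681
TC = 3023.5072 + 10083.9681 = 13107.4753

13107.4753 $/yr


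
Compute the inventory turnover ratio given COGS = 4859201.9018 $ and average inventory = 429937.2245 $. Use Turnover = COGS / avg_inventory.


Turnover = 4859201.9018 / 429937.2245 = 11.3021

11.3021


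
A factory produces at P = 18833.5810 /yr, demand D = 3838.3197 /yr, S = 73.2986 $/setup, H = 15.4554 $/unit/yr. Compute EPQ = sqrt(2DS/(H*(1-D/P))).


1 - D/P = 1 - 0.2038 = 0.7962
H*(1-D/P) = 12.3056
2DS = 562686.9207
EPQ = sqrt(45726.2343) = 213.8369

213.8369 units


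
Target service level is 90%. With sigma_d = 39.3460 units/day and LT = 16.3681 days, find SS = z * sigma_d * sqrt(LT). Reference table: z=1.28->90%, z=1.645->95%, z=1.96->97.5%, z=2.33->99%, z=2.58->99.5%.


From the table, SL = 90% corresponds to z = 1.28
sqrt(LT) = sqrt(16.3681) = 4.0458
SS = 1.28 * 39.3460 * 4.0458 = 203.7557

203.7557 units


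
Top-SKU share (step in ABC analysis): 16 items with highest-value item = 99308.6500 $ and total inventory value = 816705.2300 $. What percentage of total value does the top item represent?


Top item = 99308.6500
Total = 816705.2300
Percentage = 99308.6500 / 816705.2300 * 100 = 12.1597

12.1597%


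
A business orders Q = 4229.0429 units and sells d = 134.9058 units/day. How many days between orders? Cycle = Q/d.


Cycle = 4229.0429 / 134.9058 = 31.3481

31.3481 days


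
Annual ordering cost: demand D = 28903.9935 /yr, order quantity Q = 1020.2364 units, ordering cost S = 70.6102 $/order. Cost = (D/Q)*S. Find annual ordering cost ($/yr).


Number of orders = D/Q = 28.3307
Cost = 28.3307 * 70.6102 = 2000.4352

2000.4352 $/yr


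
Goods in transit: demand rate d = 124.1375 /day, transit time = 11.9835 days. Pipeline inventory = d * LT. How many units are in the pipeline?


Pipeline = 124.1375 * 11.9835 = 1487.6017

1487.6017 units


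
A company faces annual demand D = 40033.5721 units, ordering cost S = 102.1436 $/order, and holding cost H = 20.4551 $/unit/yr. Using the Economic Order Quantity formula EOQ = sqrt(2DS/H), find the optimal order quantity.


2*D*S = 2 * 40033.5721 * 102.1436 = 8178346.3503
2*D*S/H = 399819.4265
EOQ = sqrt(399819.4265) = 632.3128

632.3128 units


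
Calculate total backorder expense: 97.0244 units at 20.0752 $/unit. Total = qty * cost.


Total = 97.0244 * 20.0752 = 1947.7842

1947.7842 $


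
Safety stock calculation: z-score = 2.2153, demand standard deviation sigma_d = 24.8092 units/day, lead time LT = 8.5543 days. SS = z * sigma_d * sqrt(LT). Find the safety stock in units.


sqrt(LT) = sqrt(8.5543) = 2.9248
SS = 2.2153 * 24.8092 * 2.9248 = 160.7450

160.7450 units


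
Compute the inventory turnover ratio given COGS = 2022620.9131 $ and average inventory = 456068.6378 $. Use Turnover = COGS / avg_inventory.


Turnover = 2022620.9131 / 456068.6378 = 4.4349

4.4349


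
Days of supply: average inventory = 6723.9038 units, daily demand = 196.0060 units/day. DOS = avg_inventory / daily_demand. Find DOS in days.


DOS = 6723.9038 / 196.0060 = 34.3046

34.3046 days


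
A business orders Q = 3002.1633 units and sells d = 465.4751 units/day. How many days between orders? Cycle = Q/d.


Cycle = 3002.1633 / 465.4751 = 6.4497

6.4497 days


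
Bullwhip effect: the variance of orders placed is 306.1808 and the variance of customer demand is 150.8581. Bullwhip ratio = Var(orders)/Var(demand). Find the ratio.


BW = 306.1808 / 150.8581 = 2.0296

2.0296


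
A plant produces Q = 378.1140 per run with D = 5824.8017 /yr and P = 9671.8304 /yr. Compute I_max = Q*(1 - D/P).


D/P = 0.6022
1 - D/P = 0.3978
I_max = 378.1140 * 0.3978 = 150.3971

150.3971 units


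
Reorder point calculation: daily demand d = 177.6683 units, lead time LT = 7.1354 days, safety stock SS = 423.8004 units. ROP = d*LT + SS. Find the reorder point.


d*LT = 177.6683 * 7.1354 = 1267.7344
ROP = 1267.7344 + 423.8004 = 1691.5348

1691.5348 units


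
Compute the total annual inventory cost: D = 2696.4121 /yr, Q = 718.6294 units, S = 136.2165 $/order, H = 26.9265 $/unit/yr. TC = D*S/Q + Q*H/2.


Ordering cost = D*S/Q = 511.1060
Holding cost = Q*H/2 = 9675.0873
TC = 511.1060 + 9675.0873 = 10186.1933

10186.1933 $/yr


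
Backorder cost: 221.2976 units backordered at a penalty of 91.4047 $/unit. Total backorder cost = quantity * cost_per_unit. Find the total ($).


Total = 221.2976 * 91.4047 = 20227.6407

20227.6407 $


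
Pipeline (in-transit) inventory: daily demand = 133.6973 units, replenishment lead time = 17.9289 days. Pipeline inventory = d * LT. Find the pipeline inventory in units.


Pipeline = 133.6973 * 17.9289 = 2397.0455

2397.0455 units


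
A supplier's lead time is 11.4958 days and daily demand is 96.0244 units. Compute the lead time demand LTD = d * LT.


LTD = 96.0244 * 11.4958 = 1103.8773

1103.8773 units


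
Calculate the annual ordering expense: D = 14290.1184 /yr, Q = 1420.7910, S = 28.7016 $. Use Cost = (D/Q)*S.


Number of orders = D/Q = 10.0579
Cost = 10.0579 * 28.7016 = 288.6767

288.6767 $/yr


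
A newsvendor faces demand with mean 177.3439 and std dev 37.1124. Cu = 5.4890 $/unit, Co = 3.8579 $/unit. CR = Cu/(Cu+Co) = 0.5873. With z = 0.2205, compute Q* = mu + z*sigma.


CR = Cu/(Cu+Co) = 5.4890/(5.4890+3.8579) = 0.5873
z = 0.2205
Q* = 177.3439 + 0.2205 * 37.1124 = 185.5272

185.5272 units


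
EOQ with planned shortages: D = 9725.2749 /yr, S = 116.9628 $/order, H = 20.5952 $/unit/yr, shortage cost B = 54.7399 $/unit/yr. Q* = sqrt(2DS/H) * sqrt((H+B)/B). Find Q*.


sqrt(2DS/H) = 332.3585
sqrt((H+B)/B) = 1.1731
Q* = 332.3585 * 1.1731 = 389.9002

389.9002 units


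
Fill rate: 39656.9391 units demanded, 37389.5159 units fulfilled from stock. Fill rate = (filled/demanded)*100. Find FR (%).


FR = 37389.5159 / 39656.9391 * 100 = 94.2824

94.2824%


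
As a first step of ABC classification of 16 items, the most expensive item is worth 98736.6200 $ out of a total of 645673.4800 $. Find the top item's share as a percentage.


Top item = 98736.6200
Total = 645673.4800
Percentage = 98736.6200 / 645673.4800 * 100 = 15.2920

15.2920%


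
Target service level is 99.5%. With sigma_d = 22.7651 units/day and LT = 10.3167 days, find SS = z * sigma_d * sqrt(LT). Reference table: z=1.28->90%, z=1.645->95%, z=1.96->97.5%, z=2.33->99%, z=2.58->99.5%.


From the table, SL = 99.5% corresponds to z = 2.58
sqrt(LT) = sqrt(10.3167) = 3.2120
SS = 2.58 * 22.7651 * 3.2120 = 188.6512

188.6512 units
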